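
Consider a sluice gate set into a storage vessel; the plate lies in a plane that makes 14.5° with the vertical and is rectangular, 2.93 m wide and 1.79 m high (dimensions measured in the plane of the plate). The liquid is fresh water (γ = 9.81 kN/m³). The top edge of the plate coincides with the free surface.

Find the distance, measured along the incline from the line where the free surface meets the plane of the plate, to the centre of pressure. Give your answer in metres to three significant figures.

γ = 9.81 kN/m³.
The plate makes 14.5° with the vertical, i.e. θ = 90° − 14.5° = 75.5° to the horizontal. Measuring y along the incline from the free-surface line, vertical depth h = y·sinθ with sinθ = 0.968148.
The centroid lies 1.79/2 = 0.895 m below the top edge, so y_c = 0.895 m and h_c = 0.895 × 0.968148 = 0.866492 m.
A = 2.93 × 1.79 = 5.2447 m².
Resultant F = γ·h_c·A = 9.81 × 0.866492 × 5.2447 = 44.5815 kN.
I_c = b·h³/12 = 2.93 × 1.79³/12 = 1.40038 m⁴.
Centre of pressure: y_p = y_c + I_c/(y_c·A) = 0.895 + 1.40038/(0.895 × 5.2447) = 0.895 + 0.298334 = 1.19333 m along the plane.

y_p = 1.19 m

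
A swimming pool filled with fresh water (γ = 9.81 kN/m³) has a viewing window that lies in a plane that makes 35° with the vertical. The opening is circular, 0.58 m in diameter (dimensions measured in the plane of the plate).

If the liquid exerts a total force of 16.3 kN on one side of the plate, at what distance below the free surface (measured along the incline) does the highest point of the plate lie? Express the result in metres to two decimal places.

γ = 9.81 kN/m³.
A = π(0.29)² = 0.264208 m².
From F = γ·h_c·A, the centroid depth is h_c = 16.3/(9.81 × 0.264208) = 6.28887 m.
The plate makes 35° with the vertical, i.e. θ = 90° − 35° = 55° to the horizontal. Measuring y along the incline from the free-surface line, vertical depth h = y·sinθ with sinθ = 0.819152.
Along the incline, y_c = h_c/sinθ = 6.28887/0.819152 = 7.67729 m.
The centroid is at the centre, 0.29 m below the top of the plate, so the highest point sits at y_top = 7.67729 − 0.29 = 7.38729 m along the incline.

y_top ≈ 7.39 m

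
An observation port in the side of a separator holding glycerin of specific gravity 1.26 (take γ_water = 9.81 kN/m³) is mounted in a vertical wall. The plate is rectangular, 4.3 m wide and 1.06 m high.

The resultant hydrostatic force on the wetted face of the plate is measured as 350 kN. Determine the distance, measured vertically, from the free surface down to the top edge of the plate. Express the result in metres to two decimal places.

γ = 1.26 × 9.81 = 12.3606 kN/m³.
A = 4.3 × 1.06 = 4.558 m².
From F = γ·h_c·A, the centroid depth is h_c = 350/(12.3606 × 4.558) = 6.21233 m.
The centroid lies 1.06/2 = 0.53 m below the top edge, so the top edge sits at h_top = 6.21233 − 0.53 = 5.68233 m below the surface.

d_top ≈ 5.68 m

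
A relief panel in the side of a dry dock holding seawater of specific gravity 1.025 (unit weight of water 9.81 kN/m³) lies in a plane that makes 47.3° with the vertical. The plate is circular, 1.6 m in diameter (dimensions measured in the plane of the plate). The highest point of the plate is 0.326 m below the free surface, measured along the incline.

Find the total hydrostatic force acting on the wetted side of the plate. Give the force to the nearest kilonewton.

F ≈ 15 kN

γ = 1.025 × 9.81 = 10.05525 kN/m³.
The plate makes 47.3° with the vertical, i.e. θ = 90° − 47.3° = 42.7° to the horizontal. Measuring y along the incline from the free-surface line, vertical depth h = y·sinθ with sinθ = 0.678160.
The centroid is at the centre, 0.8 m below the top of the plate, so y_c = 0.326 + 0.8 = 1.126 m and h_c = 1.126 × 0.678160 = 0.763608 m.
A = π(0.8)² = 2.01062 m².
Resultant F = γ·h_c·A = 10.05525 × 0.763608 × 2.01062 = 15.4381 kN.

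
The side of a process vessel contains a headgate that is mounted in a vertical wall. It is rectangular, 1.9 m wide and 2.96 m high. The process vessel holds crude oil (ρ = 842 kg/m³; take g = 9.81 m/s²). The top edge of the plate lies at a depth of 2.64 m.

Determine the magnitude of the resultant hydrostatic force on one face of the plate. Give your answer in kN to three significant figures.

F ≈ 191 kN

γ = ρg = 842 × 9.81 / 1000 = 8.26002 kN/m³.
The centroid lies 2.96/2 = 1.48 m below the top edge, so the centroid depth is h_c = 2.64 + 1.48 = 4.12 m.
A = 1.9 × 2.96 = 5.624 m².
Resultant F = γ·h_c·A = 8.26002 × 4.12 × 5.624 = 191.392 kN.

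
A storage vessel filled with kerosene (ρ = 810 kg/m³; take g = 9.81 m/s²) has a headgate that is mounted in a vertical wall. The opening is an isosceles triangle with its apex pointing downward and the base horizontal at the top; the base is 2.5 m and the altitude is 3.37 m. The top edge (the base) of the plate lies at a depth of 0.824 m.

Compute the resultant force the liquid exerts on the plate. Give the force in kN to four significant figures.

γ = ρg = 810 × 9.81 / 1000 = 7.9461 kN/m³.
With the apex down, the centroid sits h/3 = 3.37/3 = 1.12333 m below the base (the top edge), so the centroid depth is h_c = 0.824 + 1.12333 = 1.94733 m.
A = ½ × 2.5 × 3.37 = 4.2125 m².
Resultant F = γ·h_c·A = 7.9461 × 1.94733 × 4.2125 = 65.1829 kN.

F ≈ 65.18 kN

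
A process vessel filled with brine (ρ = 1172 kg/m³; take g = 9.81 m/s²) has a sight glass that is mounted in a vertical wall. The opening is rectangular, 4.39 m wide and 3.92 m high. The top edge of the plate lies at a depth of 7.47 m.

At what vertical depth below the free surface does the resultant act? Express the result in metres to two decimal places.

h_p = 9.57 m

γ = ρg = 1172 × 9.81 / 1000 = 11.49732 kN/m³.
The centroid lies 3.92/2 = 1.96 m below the top edge, so the centroid depth is h_c = 7.47 + 1.96 = 9.43 m.
A = 4.39 × 3.92 = 17.2088 m².
Resultant F = γ·h_c·A = 11.49732 × 9.43 × 17.2088 = 1865.77 kN.
I_c = b·h³/12 = 4.39 × 3.92³/12 = 22.0364 m⁴.
Centre of pressure: y_p = y_c + I_c/(y_c·A) = 9.43 + 22.0364/(9.43 × 17.2088) = 9.43 + 0.135793 = 9.56579 m along the plane.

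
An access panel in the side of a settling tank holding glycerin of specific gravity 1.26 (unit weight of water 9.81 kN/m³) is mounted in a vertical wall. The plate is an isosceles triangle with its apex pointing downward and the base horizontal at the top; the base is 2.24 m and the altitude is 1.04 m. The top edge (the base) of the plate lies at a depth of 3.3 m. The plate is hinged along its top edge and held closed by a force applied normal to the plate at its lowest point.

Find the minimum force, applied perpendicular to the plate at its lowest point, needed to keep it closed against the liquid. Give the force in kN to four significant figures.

P ≈ 18.33 kN

γ = 1.26 × 9.81 = 12.3606 kN/m³.
With the apex down, the centroid sits h/3 = 1.04/3 = 0.346667 m below the base (the top edge), so the centroid depth is h_c = 3.3 + 0.346667 = 3.64667 m.
A = ½ × 2.24 × 1.04 = 1.1648 m².
Resultant F = γ·h_c·A = 12.3606 × 3.64667 × 1.1648 = 52.5034 kN.
I_c = b·h³/36 = 2.24 × 1.04³/36 = 0.0699915 m⁴.
Centre of pressure: y_p = y_c + I_c/(y_c·A) = 3.64667 + 0.0699915/(3.64667 × 1.1648) = 3.64667 + 0.0164777 = 3.66315 m along the plane.
The resultant acts 0.346667 + 0.0164777 = 0.363145 m (along the plate) below the hinge at the top edge, so the moment about the hinge is M = F × 0.363145 = 52.5034 × 0.363145 = 19.0663 kN·m.
A normal force at the bottom, 1.04 m from the hinge, must supply this moment: P = 19.0663/1.04 = 18.333 kN.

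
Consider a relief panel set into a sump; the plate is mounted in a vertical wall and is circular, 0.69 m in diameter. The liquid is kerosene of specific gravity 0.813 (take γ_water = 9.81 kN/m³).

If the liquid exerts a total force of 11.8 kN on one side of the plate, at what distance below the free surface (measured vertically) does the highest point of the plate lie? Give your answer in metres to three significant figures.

d_top ≈ 3.61 m

γ = 0.813 × 9.81 = 7.97553 kN/m³.
A = π(0.345)² = 0.373928 m².
From F = γ·h_c·A, the centroid depth is h_c = 11.8/(7.97553 × 0.373928) = 3.95671 m.
The centroid is at the centre, 0.345 m below the top of the plate, so the highest point sits at h_top = 3.95671 − 0.345 = 3.61171 m below the surface.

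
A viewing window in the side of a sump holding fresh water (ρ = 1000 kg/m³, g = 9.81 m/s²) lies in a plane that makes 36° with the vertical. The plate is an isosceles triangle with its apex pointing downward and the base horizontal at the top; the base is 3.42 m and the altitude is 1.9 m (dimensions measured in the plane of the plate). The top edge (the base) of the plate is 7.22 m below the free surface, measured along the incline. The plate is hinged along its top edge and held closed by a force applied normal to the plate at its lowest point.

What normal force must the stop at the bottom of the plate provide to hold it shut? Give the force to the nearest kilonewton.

γ = ρg = 1000 × 9.81 = 9810 N/m³ = 9.81 kN/m³.
The plate makes 36° with the vertical, i.e. θ = 90° − 36° = 54° to the horizontal. Measuring y along the incline from the free-surface line, vertical depth h = y·sinθ with sinθ = 0.809017.
With the apex down, the centroid sits h/3 = 1.9/3 = 0.633333 m below the base (the top edge), so y_c = 7.22 + 0.633333 = 7.85333 m and h_c = 7.85333 × 0.809017 = 6.35348 m.
A = ½ × 3.42 × 1.9 = 3.249 m².
Resultant F = γ·h_c·A = 9.81 × 6.35348 × 3.249 = 202.502 kN.
I_c = b·h³/36 = 3.42 × 1.9³/36 = 0.651605 m⁴.
Centre of pressure: y_p = y_c + I_c/(y_c·A) = 7.85333 + 0.651605/(7.85333 × 3.249) = 7.85333 + 0.0255376 = 7.87887 m along the plane.
The resultant acts 0.633333 + 0.0255376 = 0.658871 m (along the plate) below the hinge at the top edge, so the moment about the hinge is M = F × 0.658871 = 202.502 × 0.658871 = 133.423 kN·m.
A normal force at the bottom, 1.9 m from the hinge, must supply this moment: P = 133.423/1.9 = 70.2226 kN.

P ≈ 70 kN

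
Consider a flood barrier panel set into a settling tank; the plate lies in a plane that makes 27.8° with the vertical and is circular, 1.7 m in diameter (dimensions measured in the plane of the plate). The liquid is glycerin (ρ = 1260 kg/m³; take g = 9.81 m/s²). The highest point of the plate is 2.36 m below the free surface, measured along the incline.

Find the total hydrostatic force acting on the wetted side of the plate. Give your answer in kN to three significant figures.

F ≈ 79.7 kN

γ = ρg = 1260 × 9.81 / 1000 = 12.3606 kN/m³.
The plate makes 27.8° with the vertical, i.e. θ = 90° − 27.8° = 62.2° to the horizontal. Measuring y along the incline from the free-surface line, vertical depth h = y·sinθ with sinθ = 0.884581.
The centroid is at the centre, 0.85 m below the top of the plate, so y_c = 2.36 + 0.85 = 3.21 m and h_c = 3.21 × 0.884581 = 2.83951 m.
A = π(0.85)² = 2.2698 m².
Resultant F = γ·h_c·A = 12.3606 × 2.83951 × 2.2698 = 79.6655 kN.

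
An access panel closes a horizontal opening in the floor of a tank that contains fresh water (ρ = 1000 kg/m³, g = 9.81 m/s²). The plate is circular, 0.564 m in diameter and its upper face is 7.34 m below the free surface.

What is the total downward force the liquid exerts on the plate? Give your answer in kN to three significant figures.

γ = ρg = 1000 × 9.81 = 9810 N/m³ = 9.81 kN/m³.
The plate is horizontal, so pressure is uniform at p = γ·h = 9.81 × 7.34 = 72.0054 kN/m².
A = π(0.282)² = 0.249832 m².
F = p·A = 72.0054 × 0.249832 = 17.9893 kN.

F ≈ 18.0 kN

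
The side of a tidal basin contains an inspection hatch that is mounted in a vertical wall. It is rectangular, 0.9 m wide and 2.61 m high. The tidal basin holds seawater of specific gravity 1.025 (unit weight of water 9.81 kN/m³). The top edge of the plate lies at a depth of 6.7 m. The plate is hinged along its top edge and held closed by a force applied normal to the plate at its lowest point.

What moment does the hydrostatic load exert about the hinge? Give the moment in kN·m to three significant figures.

M ≈ 260 kN·m

γ = 1.025 × 9.81 = 10.05525 kN/m³.
The centroid lies 2.61/2 = 1.305 m below the top edge, so the centroid depth is h_c = 6.7 + 1.305 = 8.005 m.
A = 0.9 × 2.61 = 2.349 m².
Resultant F = γ·h_c·A = 10.05525 × 8.005 × 2.349 = 189.076 kN.
I_c = b·h³/12 = 0.9 × 2.61³/12 = 1.33347 m⁴.
Centre of pressure: y_p = y_c + I_c/(y_c·A) = 8.005 + 1.33347/(8.005 × 2.349) = 8.005 + 0.0709151 = 8.07592 m along the plane.
The resultant acts 1.305 + 0.0709151 = 1.37592 m (along the plate) below the hinge at the top edge, so the moment about the hinge is M = F × 1.37592 = 189.076 × 1.37592 = 260.153 kN·m.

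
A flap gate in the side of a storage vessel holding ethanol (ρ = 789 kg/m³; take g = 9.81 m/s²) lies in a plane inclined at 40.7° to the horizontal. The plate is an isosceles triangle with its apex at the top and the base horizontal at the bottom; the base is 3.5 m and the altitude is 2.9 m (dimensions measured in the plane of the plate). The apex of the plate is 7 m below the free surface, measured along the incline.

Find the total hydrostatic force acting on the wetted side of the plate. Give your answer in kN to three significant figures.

F ≈ 229 kN

γ = ρg = 789 × 9.81 / 1000 = 7.74009 kN/m³.
Let θ = 40.7° be the plate's angle to the horizontal; measure y along the incline from where the plane meets the free surface. Vertical depth h = y·sinθ with sinθ = 0.652098.
With the apex up, the centroid sits 2h/3 = 2 × 2.9/3 = 1.93333 m below the apex, so y_c = 7 + 1.93333 = 8.93333 m and h_c = 8.93333 × 0.652098 = 5.82541 m.
A = ½ × 3.5 × 2.9 = 5.075 m².
Resultant F = γ·h_c·A = 7.74009 × 5.82541 × 5.075 = 228.828 kN.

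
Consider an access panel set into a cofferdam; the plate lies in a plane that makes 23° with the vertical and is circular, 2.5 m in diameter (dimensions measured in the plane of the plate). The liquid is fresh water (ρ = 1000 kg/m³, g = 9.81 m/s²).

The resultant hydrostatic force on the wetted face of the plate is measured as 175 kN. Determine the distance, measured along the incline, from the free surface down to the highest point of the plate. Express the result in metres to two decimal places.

y_top ≈ 2.70 m

γ = ρg = 1000 × 9.81 = 9810 N/m³ = 9.81 kN/m³.
A = π(1.25)² = 4.90874 m².
From F = γ·h_c·A, the centroid depth is h_c = 175/(9.81 × 4.90874) = 3.63412 m.
The plate makes 23° with the vertical, i.e. θ = 90° − 23° = 67° to the horizontal. Measuring y along the incline from the free-surface line, vertical depth h = y·sinθ with sinθ = 0.920505.
Along the incline, y_c = h_c/sinθ = 3.63412/0.920505 = 3.94796 m.
The centroid is at the centre, 1.25 m below the top of the plate, so the highest point sits at y_top = 3.94796 − 1.25 = 2.69796 m along the incline.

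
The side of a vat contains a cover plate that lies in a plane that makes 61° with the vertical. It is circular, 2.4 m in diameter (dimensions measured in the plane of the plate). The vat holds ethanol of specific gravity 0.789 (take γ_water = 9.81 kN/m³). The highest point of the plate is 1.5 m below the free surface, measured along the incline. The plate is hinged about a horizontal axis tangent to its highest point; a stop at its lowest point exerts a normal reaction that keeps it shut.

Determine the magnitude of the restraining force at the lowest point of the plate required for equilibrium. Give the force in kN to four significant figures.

P ≈ 25.46 kN

γ = 0.789 × 9.81 = 7.74009 kN/m³.
The plate makes 61° with the vertical, i.e. θ = 90° − 61° = 29° to the horizontal. Measuring y along the incline from the free-surface line, vertical depth h = y·sinθ with sinθ = 0.484810.
The centroid is at the centre, 1.2 m below the top of the plate, so y_c = 1.5 + 1.2 = 2.7 m and h_c = 2.7 × 0.484810 = 1.30899 m.
A = π(1.2)² = 4.52389 m².
Resultant F = γ·h_c·A = 7.74009 × 1.30899 × 4.52389 = 45.8347 kN.
I_c = πr⁴/4 = π × 1.2⁴/4 = 1.6286 m⁴.
Centre of pressure: y_p = y_c + I_c/(y_c·A) = 2.7 + 1.6286/(2.7 × 4.52389) = 2.7 + 0.133333 = 2.83333 m along the plane.
The resultant acts 1.2 + 0.133333 = 1.33333 m (along the plate) below the hinge at the top edge, so the moment about the hinge is M = F × 1.33333 = 45.8347 × 1.33333 = 61.1128 kN·m.
A normal force at the bottom, 2.4 m from the hinge, must supply this moment: P = 61.1128/2.4 = 25.4637 kN.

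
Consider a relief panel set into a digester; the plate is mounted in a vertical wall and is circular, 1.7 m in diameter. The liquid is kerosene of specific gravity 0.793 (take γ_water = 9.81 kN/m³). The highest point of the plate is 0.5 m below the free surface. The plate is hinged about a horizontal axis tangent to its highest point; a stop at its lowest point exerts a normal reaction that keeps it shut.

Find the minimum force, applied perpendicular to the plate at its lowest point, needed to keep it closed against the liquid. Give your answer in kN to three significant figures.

P ≈ 13.8 kN

γ = 0.793 × 9.81 = 7.77933 kN/m³.
The centroid is at the centre, 0.85 m below the top of the plate, so the centroid depth is h_c = 0.5 + 0.85 = 1.35 m.
A = π(0.85)² = 2.2698 m².
Resultant F = γ·h_c·A = 7.77933 × 1.35 × 2.2698 = 23.8377 kN.
I_c = πr⁴/4 = π × 0.85⁴/4 = 0.409983 m⁴.
Centre of pressure: y_p = y_c + I_c/(y_c·A) = 1.35 + 0.409983/(1.35 × 2.2698) = 1.35 + 0.133796 = 1.4838 m along the plane.
The resultant acts 0.85 + 0.133796 = 0.983796 m (along the plate) below the hinge at the top edge, so the moment about the hinge is M = F × 0.983796 = 23.8377 × 0.983796 = 23.4514 kN·m.
A normal force at the bottom, 1.7 m from the hinge, must supply this moment: P = 23.4514/1.7 = 13.7949 kN.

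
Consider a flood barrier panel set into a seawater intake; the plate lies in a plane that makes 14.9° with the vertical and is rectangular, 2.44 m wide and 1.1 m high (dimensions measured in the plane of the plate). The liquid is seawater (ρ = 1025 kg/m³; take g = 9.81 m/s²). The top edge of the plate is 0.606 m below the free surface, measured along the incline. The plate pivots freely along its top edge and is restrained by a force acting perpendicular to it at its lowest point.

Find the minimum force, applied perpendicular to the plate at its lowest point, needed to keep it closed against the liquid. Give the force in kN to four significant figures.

γ = ρg = 1025 × 9.81 / 1000 = 10.05525 kN/m³.
The plate makes 14.9° with the vertical, i.e. θ = 90° − 14.9° = 75.1° to the horizontal. Measuring y along the incline from the free-surface line, vertical depth h = y·sinθ with sinθ = 0.966376.
The centroid lies 1.1/2 = 0.55 m below the top edge, so y_c = 0.606 + 0.55 = 1.156 m and h_c = 1.156 × 0.966376 = 1.11713 m.
A = 2.44 × 1.1 = 2.684 m².
Resultant F = γ·h_c·A = 10.05525 × 1.11713 × 2.684 = 30.1494 kN.
I_c = b·h³/12 = 2.44 × 1.1³/12 = 0.270637 m⁴.
Centre of pressure: y_p = y_c + I_c/(y_c·A) = 1.156 + 0.270637/(1.156 × 2.684) = 1.156 + 0.0872262 = 1.24323 m along the plane.
The resultant acts 0.55 + 0.0872262 = 0.637226 m (along the plate) below the hinge at the top edge, so the moment about the hinge is M = F × 0.637226 = 30.1494 × 0.637226 = 19.212 kN·m.
A normal force at the bottom, 1.1 m from the hinge, must supply this moment: P = 19.212/1.1 = 17.4655 kN.

P ≈ 17.47 kN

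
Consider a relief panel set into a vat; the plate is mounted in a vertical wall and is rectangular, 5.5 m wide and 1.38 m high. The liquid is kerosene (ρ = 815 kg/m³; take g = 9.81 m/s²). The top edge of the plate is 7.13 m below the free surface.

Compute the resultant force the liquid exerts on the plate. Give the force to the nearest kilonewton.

F ≈ 475 kN

γ = ρg = 815 × 9.81 / 1000 = 7.99515 kN/m³.
The centroid lies 1.38/2 = 0.69 m below the top edge, so the centroid depth is h_c = 7.13 + 0.69 = 7.82 m.
A = 5.5 × 1.38 = 7.59 m².
Resultant F = γ·h_c·A = 7.99515 × 7.82 × 7.59 = 474.543 kN.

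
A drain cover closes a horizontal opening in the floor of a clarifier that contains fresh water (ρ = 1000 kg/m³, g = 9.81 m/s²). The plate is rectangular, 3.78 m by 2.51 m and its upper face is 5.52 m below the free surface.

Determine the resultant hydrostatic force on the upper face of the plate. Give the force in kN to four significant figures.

γ = ρg = 1000 × 9.81 = 9810 N/m³ = 9.81 kN/m³.
The plate is horizontal, so pressure is uniform at p = γ·h = 9.81 × 5.52 = 54.1512 kN/m².
A = 3.78 × 2.51 = 9.4878 m².
F = p·A = 54.1512 × 9.4878 = 513.776 kN.

F ≈ 513.8 kN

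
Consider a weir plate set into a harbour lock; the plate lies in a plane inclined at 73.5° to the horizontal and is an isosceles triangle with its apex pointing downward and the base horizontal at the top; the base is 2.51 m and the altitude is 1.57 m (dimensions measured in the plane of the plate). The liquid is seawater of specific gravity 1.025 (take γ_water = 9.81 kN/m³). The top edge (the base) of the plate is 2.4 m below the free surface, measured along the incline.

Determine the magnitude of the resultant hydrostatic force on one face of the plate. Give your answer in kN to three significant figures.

γ = 1.025 × 9.81 = 10.05525 kN/m³.
Let θ = 73.5° be the plate's angle to the horizontal; measure y along the incline from where the plane meets the free surface. Vertical depth h = y·sinθ with sinθ = 0.958820.
With the apex down, the centroid sits h/3 = 1.57/3 = 0.523333 m below the base (the top edge), so y_c = 2.4 + 0.523333 = 2.92333 m and h_c = 2.92333 × 0.958820 = 2.80295 m.
A = ½ × 2.51 × 1.57 = 1.97035 m².
Resultant F = γ·h_c·A = 10.05525 × 2.80295 × 1.97035 = 55.5331 kN.

F ≈ 55.5 kN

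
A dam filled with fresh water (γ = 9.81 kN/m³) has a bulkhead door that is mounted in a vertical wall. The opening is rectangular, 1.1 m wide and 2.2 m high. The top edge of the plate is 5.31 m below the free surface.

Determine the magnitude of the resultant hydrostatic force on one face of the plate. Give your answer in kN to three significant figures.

F ≈ 152 kN

γ = 9.81 kN/m³.
The centroid lies 2.2/2 = 1.1 m below the top edge, so the centroid depth is h_c = 5.31 + 1.1 = 6.41 m.
A = 1.1 × 2.2 = 2.42 m².
Resultant F = γ·h_c·A = 9.81 × 6.41 × 2.42 = 152.175 kN.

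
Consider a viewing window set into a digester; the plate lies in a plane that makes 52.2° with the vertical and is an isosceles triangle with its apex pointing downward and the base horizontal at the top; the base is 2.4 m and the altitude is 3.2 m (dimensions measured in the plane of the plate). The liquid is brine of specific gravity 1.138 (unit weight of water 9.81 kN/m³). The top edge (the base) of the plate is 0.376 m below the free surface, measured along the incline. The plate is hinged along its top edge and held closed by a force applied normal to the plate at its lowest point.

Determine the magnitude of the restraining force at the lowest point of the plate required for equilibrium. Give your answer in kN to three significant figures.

γ = 1.138 × 9.81 = 11.16378 kN/m³.
The plate makes 52.2° with the vertical, i.e. θ = 90° − 52.2° = 37.8° to the horizontal. Measuring y along the incline from the free-surface line, vertical depth h = y·sinθ with sinθ = 0.612907.
With the apex down, the centroid sits h/3 = 3.2/3 = 1.06667 m below the base (the top edge), so y_c = 0.376 + 1.06667 = 1.44267 m and h_c = 1.44267 × 0.612907 = 0.884223 m.
A = ½ × 2.4 × 3.2 = 3.84 m².
Resultant F = γ·h_c·A = 11.16378 × 0.884223 × 3.84 = 37.9057 kN.
I_c = b·h³/36 = 2.4 × 3.2³/36 = 2.18453 m⁴.
Centre of pressure: y_p = y_c + I_c/(y_c·A) = 1.44267 + 2.18453/(1.44267 × 3.84) = 1.44267 + 0.39433 = 1.837 m along the plane.
The resultant acts 1.06667 + 0.39433 = 1.461 m (along the plate) below the hinge at the top edge, so the moment about the hinge is M = F × 1.461 = 37.9057 × 1.461 = 55.3802 kN·m.
A normal force at the bottom, 3.2 m from the hinge, must supply this moment: P = 55.3802/3.2 = 17.3063 kN.

P ≈ 17.3 kN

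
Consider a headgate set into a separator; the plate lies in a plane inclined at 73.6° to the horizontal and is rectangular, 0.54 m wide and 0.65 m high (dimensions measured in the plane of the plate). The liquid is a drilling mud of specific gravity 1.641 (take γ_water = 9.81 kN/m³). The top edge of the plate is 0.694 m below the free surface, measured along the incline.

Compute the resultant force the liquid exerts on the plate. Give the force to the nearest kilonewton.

F ≈ 6 kN

γ = 1.641 × 9.81 = 16.09821 kN/m³.
Let θ = 73.6° be the plate's angle to the horizontal; measure y along the incline from where the plane meets the free surface. Vertical depth h = y·sinθ with sinθ = 0.959314.
The centroid lies 0.65/2 = 0.325 m below the top edge, so y_c = 0.694 + 0.325 = 1.019 m and h_c = 1.019 × 0.959314 = 0.977541 m.
A = 0.54 × 0.65 = 0.351 m².
Resultant F = γ·h_c·A = 16.09821 × 0.977541 × 0.351 = 5.52357 kN.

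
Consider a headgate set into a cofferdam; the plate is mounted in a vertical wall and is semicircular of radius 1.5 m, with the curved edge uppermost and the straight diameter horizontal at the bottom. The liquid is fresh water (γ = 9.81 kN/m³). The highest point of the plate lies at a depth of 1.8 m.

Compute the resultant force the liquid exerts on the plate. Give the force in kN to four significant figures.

γ = 9.81 kN/m³.
The centroid lies 4r/(3π) = 0.63662 m above the diameter, so r − 4r/(3π) = 1.5 − 0.63662 = 0.86338 m below the topmost point, so the centroid depth is h_c = 1.8 + 0.86338 = 2.66338 m.
A = πr²/2 = π × 1.5²/2 = 3.53429 m².
Resultant F = γ·h_c·A = 9.81 × 2.66338 × 3.53429 = 92.3431 kN.

F ≈ 92.34 kN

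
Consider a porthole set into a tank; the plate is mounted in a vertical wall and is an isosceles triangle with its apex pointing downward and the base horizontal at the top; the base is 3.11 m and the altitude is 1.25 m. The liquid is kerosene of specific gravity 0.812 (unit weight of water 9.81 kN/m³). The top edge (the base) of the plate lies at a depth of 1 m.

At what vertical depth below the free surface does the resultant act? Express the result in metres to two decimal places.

h_p = 1.48 m

γ = 0.812 × 9.81 = 7.96572 kN/m³.
With the apex down, the centroid sits h/3 = 1.25/3 = 0.416667 m below the base (the top edge), so the centroid depth is h_c = 1 + 0.416667 = 1.41667 m.
A = ½ × 3.11 × 1.25 = 1.94375 m².
Resultant F = γ·h_c·A = 7.96572 × 1.41667 × 1.94375 = 21.9348 kN.
I_c = b·h³/36 = 3.11 × 1.25³/36 = 0.168728 m⁴.
Centre of pressure: y_p = y_c + I_c/(y_c·A) = 1.41667 + 0.168728/(1.41667 × 1.94375) = 1.41667 + 0.0612743 = 1.47794 m along the plane.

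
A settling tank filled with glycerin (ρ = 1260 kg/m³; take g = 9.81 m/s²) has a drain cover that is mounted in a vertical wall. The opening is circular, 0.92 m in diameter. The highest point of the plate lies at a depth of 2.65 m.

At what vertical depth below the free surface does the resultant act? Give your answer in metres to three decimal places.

h_p = 3.127 m

γ = ρg = 1260 × 9.81 / 1000 = 12.3606 kN/m³.
The centroid is at the centre, 0.46 m below the top of the plate, so the centroid depth is h_c = 2.65 + 0.46 = 3.11 m.
A = π(0.46)² = 0.664761 m².
Resultant F = γ·h_c·A = 12.3606 × 3.11 × 0.664761 = 25.5544 kN.
I_c = πr⁴/4 = π × 0.46⁴/4 = 0.0351659 m⁴.
Centre of pressure: y_p = y_c + I_c/(y_c·A) = 3.11 + 0.0351659/(3.11 × 0.664761) = 3.11 + 0.0170097 = 3.12701 m along the plane.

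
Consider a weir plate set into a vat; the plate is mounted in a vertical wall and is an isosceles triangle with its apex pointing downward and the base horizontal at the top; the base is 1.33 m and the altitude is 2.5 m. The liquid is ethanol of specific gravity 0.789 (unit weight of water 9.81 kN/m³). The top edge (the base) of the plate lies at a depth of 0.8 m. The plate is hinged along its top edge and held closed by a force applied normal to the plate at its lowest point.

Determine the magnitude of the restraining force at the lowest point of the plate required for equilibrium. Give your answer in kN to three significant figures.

γ = 0.789 × 9.81 = 7.74009 kN/m³.
With the apex down, the centroid sits h/3 = 2.5/3 = 0.833333 m below the base (the top edge), so the centroid depth is h_c = 0.8 + 0.833333 = 1.63333 m.
A = ½ × 1.33 × 2.5 = 1.6625 m².
Resultant F = γ·h_c·A = 7.74009 × 1.63333 × 1.6625 = 21.0175 kN.
I_c = b·h³/36 = 1.33 × 2.5³/36 = 0.577257 m⁴.
Centre of pressure: y_p = y_c + I_c/(y_c·A) = 1.63333 + 0.577257/(1.63333 × 1.6625) = 1.63333 + 0.212585 = 1.84591 m along the plane.
The resultant acts 0.833333 + 0.212585 = 1.04592 m (along the plate) below the hinge at the top edge, so the moment about the hinge is M = F × 1.04592 = 21.0175 × 1.04592 = 21.9826 kN·m.
A normal force at the bottom, 2.5 m from the hinge, must supply this moment: P = 21.9826/2.5 = 8.79304 kN.

P ≈ 8.79 kN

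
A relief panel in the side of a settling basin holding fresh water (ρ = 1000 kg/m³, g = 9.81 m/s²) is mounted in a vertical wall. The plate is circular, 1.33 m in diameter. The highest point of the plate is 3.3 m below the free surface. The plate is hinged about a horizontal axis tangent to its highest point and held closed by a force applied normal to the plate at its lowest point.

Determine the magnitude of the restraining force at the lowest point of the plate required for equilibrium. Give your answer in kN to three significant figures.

P ≈ 28.2 kN

γ = ρg = 1000 × 9.81 = 9810 N/m³ = 9.81 kN/m³.
The centroid is at the centre, 0.665 m below the top of the plate, so the centroid depth is h_c = 3.3 + 0.665 = 3.965 m.
A = π(0.665)² = 1.38929 m².
Resultant F = γ·h_c·A = 9.81 × 3.965 × 1.38929 = 54.0387 kN.
I_c = πr⁴/4 = π × 0.665⁴/4 = 0.153595 m⁴.
Centre of pressure: y_p = y_c + I_c/(y_c·A) = 3.965 + 0.153595/(3.965 × 1.38929) = 3.965 + 0.0278831 = 3.99288 m along the plane.
The resultant acts 0.665 + 0.0278831 = 0.692883 m (along the plate) below the hinge at the top edge, so the moment about the hinge is M = F × 0.692883 = 54.0387 × 0.692883 = 37.4425 kN·m.
A normal force at the bottom, 1.33 m from the hinge, must supply this moment: P = 37.4425/1.33 = 28.1523 kN.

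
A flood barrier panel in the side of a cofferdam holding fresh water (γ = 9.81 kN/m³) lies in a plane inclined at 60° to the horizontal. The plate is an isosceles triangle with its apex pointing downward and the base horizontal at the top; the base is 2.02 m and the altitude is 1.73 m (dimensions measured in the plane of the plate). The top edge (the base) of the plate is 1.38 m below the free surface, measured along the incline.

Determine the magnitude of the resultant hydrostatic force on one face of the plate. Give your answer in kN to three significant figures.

F ≈ 29.0 kN

γ = 9.81 kN/m³.
Let θ = 60° be the plate's angle to the horizontal; measure y along the incline from where the plane meets the free surface. Vertical depth h = y·sinθ with sinθ = 0.866025.
With the apex down, the centroid sits h/3 = 1.73/3 = 0.576667 m below the base (the top edge), so y_c = 1.38 + 0.576667 = 1.95667 m and h_c = 1.95667 × 0.866025 = 1.69453 m.
A = ½ × 2.02 × 1.73 = 1.7473 m².
Resultant F = γ·h_c·A = 9.81 × 1.69453 × 1.7473 = 29.046 kN.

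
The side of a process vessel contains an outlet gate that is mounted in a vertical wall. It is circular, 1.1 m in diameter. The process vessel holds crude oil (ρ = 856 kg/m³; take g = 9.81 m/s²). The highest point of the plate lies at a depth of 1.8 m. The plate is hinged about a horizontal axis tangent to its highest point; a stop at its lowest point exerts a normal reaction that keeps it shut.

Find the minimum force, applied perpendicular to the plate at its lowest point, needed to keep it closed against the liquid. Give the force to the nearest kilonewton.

γ = ρg = 856 × 9.81 / 1000 = 8.39736 kN/m³.
The centroid is at the centre, 0.55 m below the top of the plate, so the centroid depth is h_c = 1.8 + 0.55 = 2.35 m.
A = π(0.55)² = 0.950332 m².
Resultant F = γ·h_c·A = 8.39736 × 2.35 × 0.950332 = 18.7537 kN.
I_c = πr⁴/4 = π × 0.55⁴/4 = 0.0718688 m⁴.
Centre of pressure: y_p = y_c + I_c/(y_c·A) = 2.35 + 0.0718688/(2.35 × 0.950332) = 2.35 + 0.0321808 = 2.38218 m along the plane.
The resultant acts 0.55 + 0.0321808 = 0.582181 m (along the plate) below the hinge at the top edge, so the moment about the hinge is M = F × 0.582181 = 18.7537 × 0.582181 = 10.918 kN·m.
A normal force at the bottom, 1.1 m from the hinge, must supply this moment: P = 10.918/1.1 = 9.92545 kN.

P ≈ 10 kN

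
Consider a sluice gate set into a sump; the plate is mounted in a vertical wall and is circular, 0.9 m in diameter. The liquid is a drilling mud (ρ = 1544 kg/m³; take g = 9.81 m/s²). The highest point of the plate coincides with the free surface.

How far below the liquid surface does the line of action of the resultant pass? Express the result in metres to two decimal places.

γ = ρg = 1544 × 9.81 / 1000 = 15.14664 kN/m³.
The centroid is at the centre, 0.45 m below the top of the plate, so the centroid depth is h_c = 0.45 m.
A = π(0.45)² = 0.636173 m².
Resultant F = γ·h_c·A = 15.14664 × 0.45 × 0.636173 = 4.33615 kN.
I_c = πr⁴/4 = π × 0.45⁴/4 = 0.0322062 m⁴.
Centre of pressure: y_p = y_c + I_c/(y_c·A) = 0.45 + 0.0322062/(0.45 × 0.636173) = 0.45 + 0.1125 = 0.5625 m along the plane.

h_p = 0.56 m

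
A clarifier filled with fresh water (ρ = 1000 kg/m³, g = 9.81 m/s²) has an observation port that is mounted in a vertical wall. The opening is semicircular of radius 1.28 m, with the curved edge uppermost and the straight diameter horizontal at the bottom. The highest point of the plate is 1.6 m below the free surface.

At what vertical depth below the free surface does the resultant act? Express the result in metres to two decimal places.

γ = ρg = 1000 × 9.81 = 9810 N/m³ = 9.81 kN/m³.
The centroid lies 4r/(3π) = 0.543249 m above the diameter, so r − 4r/(3π) = 1.28 − 0.543249 = 0.736751 m below the topmost point, so the centroid depth is h_c = 1.6 + 0.736751 = 2.33675 m.
A = πr²/2 = π × 1.28²/2 = 2.57359 m².
Resultant F = γ·h_c·A = 9.81 × 2.33675 × 2.57359 = 58.9957 kN.
I_c = (π/8 − 8/(9π))·r⁴ = 0.109757 × 1.28⁴ = 0.294627 m⁴.
Centre of pressure: y_p = y_c + I_c/(y_c·A) = 2.33675 + 0.294627/(2.33675 × 2.57359) = 2.33675 + 0.0489915 = 2.38574 m along the plane.

h_p = 2.39 m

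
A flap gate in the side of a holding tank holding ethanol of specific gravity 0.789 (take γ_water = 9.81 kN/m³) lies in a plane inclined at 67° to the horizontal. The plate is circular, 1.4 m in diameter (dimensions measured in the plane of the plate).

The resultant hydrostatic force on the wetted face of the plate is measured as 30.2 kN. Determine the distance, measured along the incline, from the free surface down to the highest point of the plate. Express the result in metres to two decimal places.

γ = 0.789 × 9.81 = 7.74009 kN/m³.
A = π(0.7)² = 1.53938 m².
From F = γ·h_c·A, the centroid depth is h_c = 30.2/(7.74009 × 1.53938) = 2.53463 m.
Let θ = 67° be the plate's angle to the horizontal; measure y along the incline from where the plane meets the free surface. Vertical depth h = y·sinθ with sinθ = 0.920505.
Along the incline, y_c = h_c/sinθ = 2.53463/0.920505 = 2.75352 m.
The centroid is at the centre, 0.7 m below the top of the plate, so the highest point sits at y_top = 2.75352 − 0.7 = 2.05352 m along the incline.

y_top ≈ 2.05 m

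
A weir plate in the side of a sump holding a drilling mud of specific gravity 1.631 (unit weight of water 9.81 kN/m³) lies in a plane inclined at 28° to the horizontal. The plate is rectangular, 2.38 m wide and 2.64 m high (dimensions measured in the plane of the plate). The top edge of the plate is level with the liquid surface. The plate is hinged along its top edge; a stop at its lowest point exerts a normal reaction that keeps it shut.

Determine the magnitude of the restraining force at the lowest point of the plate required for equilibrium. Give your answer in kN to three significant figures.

γ = 1.631 × 9.81 = 16.00011 kN/m³.
Let θ = 28° be the plate's angle to the horizontal; measure y along the incline from where the plane meets the free surface. Vertical depth h = y·sinθ with sinθ = 0.469472.
The centroid lies 2.64/2 = 1.32 m below the top edge, so y_c = 1.32 m and h_c = 1.32 × 0.469472 = 0.619703 m.
A = 2.38 × 2.64 = 6.2832 m².
Resultant F = γ·h_c·A = 16.00011 × 0.619703 × 6.2832 = 62.2999 kN.
I_c = b·h³/12 = 2.38 × 2.64³/12 = 3.64928 m⁴.
Centre of pressure: y_p = y_c + I_c/(y_c·A) = 1.32 + 3.64928/(1.32 × 6.2832) = 1.32 + 0.44 = 1.76 m along the plane.
The resultant acts 1.32 + 0.44 = 1.76 m (along the plate) below the hinge at the top edge, so the moment about the hinge is M = F × 1.76 = 62.2999 × 1.76 = 109.648 kN·m.
A normal force at the bottom, 2.64 m from the hinge, must supply this moment: P = 109.648/2.64 = 41.5333 kN.

P ≈ 41.5 kN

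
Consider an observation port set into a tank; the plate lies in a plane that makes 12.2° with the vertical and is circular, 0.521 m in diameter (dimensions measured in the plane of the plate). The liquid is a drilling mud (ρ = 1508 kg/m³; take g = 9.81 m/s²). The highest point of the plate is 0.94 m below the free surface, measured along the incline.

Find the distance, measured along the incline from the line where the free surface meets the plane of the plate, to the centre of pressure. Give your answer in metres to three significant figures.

y_p = 1.21 m

γ = ρg = 1508 × 9.81 / 1000 = 14.79348 kN/m³.
The plate makes 12.2° with the vertical, i.e. θ = 90° − 12.2° = 77.8° to the horizontal. Measuring y along the incline from the free-surface line, vertical depth h = y·sinθ with sinθ = 0.977416.
The centroid is at the centre, 0.2605 m below the top of the plate, so y_c = 0.94 + 0.2605 = 1.2005 m and h_c = 1.2005 × 0.977416 = 1.17339 m.
A = π(0.2605)² = 0.213189 m².
Resultant F = γ·h_c·A = 14.79348 × 1.17339 × 0.213189 = 3.70065 kN.
I_c = πr⁴/4 = π × 0.2605⁴/4 = 0.00361677 m⁴.
Centre of pressure: y_p = y_c + I_c/(y_c·A) = 1.2005 + 0.00361677/(1.2005 × 0.213189) = 1.2005 + 0.0141317 = 1.21463 m along the plane.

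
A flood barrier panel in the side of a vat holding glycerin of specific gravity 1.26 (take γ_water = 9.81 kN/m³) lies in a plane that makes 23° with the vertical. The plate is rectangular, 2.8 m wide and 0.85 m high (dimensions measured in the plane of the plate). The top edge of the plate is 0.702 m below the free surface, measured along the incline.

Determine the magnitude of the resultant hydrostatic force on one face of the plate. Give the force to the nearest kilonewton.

F ≈ 31 kN

γ = 1.26 × 9.81 = 12.3606 kN/m³.
The plate makes 23° with the vertical, i.e. θ = 90° − 23° = 67° to the horizontal. Measuring y along the incline from the free-surface line, vertical depth h = y·sinθ with sinθ = 0.920505.
The centroid lies 0.85/2 = 0.425 m below the top edge, so y_c = 0.702 + 0.425 = 1.127 m and h_c = 1.127 × 0.920505 = 1.03741 m.
A = 2.8 × 0.85 = 2.38 m².
Resultant F = γ·h_c·A = 12.3606 × 1.03741 × 2.38 = 30.5188 kN.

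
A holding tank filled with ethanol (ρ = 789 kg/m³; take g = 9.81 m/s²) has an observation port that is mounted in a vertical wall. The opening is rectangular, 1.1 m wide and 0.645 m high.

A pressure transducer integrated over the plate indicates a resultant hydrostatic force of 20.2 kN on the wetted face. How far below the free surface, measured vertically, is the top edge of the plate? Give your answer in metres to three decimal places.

γ = ρg = 789 × 9.81 / 1000 = 7.74009 kN/m³.
A = 1.1 × 0.645 = 0.7095 m².
From F = γ·h_c·A, the centroid depth is h_c = 20.2/(7.74009 × 0.7095) = 3.67835 m.
The centroid lies 0.645/2 = 0.3225 m below the top edge, so the top edge sits at h_top = 3.67835 − 0.3225 = 3.35585 m below the surface.

d_top ≈ 3.356 m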